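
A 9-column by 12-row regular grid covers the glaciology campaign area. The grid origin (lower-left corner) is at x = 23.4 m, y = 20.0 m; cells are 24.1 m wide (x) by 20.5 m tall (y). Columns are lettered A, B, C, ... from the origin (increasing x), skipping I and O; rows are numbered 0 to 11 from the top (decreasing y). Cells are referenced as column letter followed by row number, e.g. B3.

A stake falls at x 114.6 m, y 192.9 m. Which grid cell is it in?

Column index: ⌊(114.6 − 23.4) / 24.1⌋ = ⌊3.784⌋ = 3 → column D
Row offset from origin: ⌊(192.9 − 20.0) / 20.5⌋ = ⌊8.434⌋ = 8 → row 3 (counted from top)

D3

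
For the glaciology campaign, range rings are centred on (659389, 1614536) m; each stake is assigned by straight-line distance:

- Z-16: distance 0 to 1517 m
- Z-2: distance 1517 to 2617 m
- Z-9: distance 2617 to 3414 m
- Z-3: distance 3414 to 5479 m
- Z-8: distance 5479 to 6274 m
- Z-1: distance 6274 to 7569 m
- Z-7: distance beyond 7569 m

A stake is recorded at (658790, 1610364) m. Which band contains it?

Z-3

Distance = √((658790−659389)² + (1610364−1614536)²) = √(358801.000 + 17405584.000) = 4214.782 m.
3414 ≤ 4214.782 < 5479 → Z-3.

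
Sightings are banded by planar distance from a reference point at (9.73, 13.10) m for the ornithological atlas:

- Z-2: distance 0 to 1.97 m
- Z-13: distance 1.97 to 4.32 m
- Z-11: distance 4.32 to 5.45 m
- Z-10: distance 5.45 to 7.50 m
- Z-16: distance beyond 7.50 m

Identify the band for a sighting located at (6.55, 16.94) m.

Distance = √((6.55−9.73)² + (16.94−13.10)²) = √(10.112 + 14.746) = 4.986 m.
4.32 ≤ 4.986 < 5.45 → Z-11.

Z-11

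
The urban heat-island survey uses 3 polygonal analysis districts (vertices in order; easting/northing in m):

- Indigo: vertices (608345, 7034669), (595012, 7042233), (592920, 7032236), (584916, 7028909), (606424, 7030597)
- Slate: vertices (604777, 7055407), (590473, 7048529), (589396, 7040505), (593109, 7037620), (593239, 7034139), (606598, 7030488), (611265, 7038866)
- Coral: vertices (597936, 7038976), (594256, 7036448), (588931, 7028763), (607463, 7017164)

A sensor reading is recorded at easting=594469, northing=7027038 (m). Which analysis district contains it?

Coral

Cast a ray rightward from (594469, 7027038). For each polygon, the edges (by vertex number in listed order) whose endpoints lie on opposite sides of northing = 7027038, where each meets that height, and whether that is right or left of the point:
Indigo: no edge straddles that height → 0 crossings.
Slate: no edge straddles that height → 0 crossings.
Coral: 3–4 at easting≈591687.1 (left), 4–1 at easting≈603150.3 (right) → 1 crossing.
Only Coral has an odd count, so the point is inside Coral.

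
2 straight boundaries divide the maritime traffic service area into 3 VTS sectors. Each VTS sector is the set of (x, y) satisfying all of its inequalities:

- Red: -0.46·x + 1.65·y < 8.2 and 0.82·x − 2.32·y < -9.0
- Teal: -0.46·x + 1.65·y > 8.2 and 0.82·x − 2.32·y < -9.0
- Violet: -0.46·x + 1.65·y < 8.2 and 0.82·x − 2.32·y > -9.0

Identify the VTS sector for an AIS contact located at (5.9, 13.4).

-0.46·5.9 + 1.65·13.4 = 19.396, which is > 8.2
0.82·5.9 − 2.32·13.4 = -26.250, which is < -9.0
This sign pattern matches Teal.

Teal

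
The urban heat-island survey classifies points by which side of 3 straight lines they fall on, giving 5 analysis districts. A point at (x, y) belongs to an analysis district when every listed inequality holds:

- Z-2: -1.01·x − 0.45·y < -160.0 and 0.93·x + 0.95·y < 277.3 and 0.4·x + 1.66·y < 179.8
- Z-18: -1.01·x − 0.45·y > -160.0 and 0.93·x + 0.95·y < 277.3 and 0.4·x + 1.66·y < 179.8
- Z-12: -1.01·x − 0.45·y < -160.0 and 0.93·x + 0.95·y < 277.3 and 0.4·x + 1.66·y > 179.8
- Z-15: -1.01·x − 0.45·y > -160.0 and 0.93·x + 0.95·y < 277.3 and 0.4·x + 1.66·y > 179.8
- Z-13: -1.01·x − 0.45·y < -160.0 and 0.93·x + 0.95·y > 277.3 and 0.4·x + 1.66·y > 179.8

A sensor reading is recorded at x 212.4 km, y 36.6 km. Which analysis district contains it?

Z-2

-1.01·212.4 − 0.45·36.6 = -230.994, which is < -160.0
0.93·212.4 + 0.95·36.6 = 232.302, which is < 277.3
0.4·212.4 + 1.66·36.6 = 145.716, which is < 179.8
This sign pattern matches Z-2.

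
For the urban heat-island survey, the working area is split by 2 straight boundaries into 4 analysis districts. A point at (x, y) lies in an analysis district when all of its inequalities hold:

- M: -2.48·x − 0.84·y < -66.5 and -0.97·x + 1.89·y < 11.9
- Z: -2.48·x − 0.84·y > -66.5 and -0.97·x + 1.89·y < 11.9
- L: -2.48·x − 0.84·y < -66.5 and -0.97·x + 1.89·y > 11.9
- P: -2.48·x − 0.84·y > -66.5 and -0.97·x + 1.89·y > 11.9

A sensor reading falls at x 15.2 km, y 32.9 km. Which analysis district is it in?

-2.48·15.2 − 0.84·32.9 = -65.332, which is > -66.5
-0.97·15.2 + 1.89·32.9 = 47.437, which is > 11.9
This sign pattern matches P.

P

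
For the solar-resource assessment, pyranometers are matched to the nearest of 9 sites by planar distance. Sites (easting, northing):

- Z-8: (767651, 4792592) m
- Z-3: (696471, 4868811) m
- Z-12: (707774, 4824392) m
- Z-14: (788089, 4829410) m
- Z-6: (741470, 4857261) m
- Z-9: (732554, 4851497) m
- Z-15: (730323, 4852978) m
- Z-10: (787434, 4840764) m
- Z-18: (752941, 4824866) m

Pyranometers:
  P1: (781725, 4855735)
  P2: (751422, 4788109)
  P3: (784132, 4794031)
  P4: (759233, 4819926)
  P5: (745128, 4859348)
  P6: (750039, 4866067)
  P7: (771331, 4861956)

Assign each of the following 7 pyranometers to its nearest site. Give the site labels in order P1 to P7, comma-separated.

Z-10, Z-8, Z-8, Z-18, Z-6, Z-6, Z-10

P1 → Z-10 (d²=256723522.00)
P2 → Z-8 (d²=283477730.00)
P3 → Z-8 (d²=273694082.00)
P4 → Z-18 (d²=63992864.00)
P5 → Z-6 (d²=17736533.00)
P6 → Z-6 (d²=150973397.00)
P7 → Z-10 (d²=708407473.00)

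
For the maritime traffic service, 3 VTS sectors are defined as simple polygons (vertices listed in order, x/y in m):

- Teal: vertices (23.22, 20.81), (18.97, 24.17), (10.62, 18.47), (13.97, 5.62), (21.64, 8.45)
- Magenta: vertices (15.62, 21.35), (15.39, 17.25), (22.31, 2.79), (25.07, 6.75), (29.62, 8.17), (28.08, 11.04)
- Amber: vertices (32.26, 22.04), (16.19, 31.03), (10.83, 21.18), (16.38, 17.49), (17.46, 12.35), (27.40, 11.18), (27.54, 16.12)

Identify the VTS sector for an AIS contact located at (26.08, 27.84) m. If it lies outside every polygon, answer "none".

Cast a ray rightward from (26.08, 27.84). For each polygon, the edges (by vertex number in listed order) whose endpoints lie on opposite sides of y = 27.84, where each meets that height, and whether that is right or left of the point:
Teal: no edge straddles that height → 0 crossings.
Magenta: no edge straddles that height → 0 crossings.
Amber: 1–2 at x≈21.892 (left), 2–3 at x≈14.454 (left) → 0 crossings.
All counts are even, so the point lies outside every listed polygon.

none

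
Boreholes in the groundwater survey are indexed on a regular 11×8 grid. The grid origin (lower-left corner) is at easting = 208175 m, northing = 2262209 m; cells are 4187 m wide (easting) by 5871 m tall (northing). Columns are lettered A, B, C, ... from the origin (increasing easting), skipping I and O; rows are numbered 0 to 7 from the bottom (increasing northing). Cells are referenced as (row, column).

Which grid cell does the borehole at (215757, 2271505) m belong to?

Column index: ⌊(215757 − 208175) / 4187⌋ = ⌊1.811⌋ = 1 → column B
Row offset from origin: ⌊(2271505 − 2262209) / 5871⌋ = ⌊1.583⌋ = 1 → row 1

(1, B)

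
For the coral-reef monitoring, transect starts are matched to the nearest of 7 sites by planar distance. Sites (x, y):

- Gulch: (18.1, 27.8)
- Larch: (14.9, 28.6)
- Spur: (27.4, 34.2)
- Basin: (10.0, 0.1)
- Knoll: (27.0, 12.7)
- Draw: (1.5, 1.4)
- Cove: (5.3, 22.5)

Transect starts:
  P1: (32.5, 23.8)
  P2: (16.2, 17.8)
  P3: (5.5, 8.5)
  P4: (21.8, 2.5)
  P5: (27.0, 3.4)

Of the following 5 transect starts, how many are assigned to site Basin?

0

P1 → Spur
P2 → Gulch
P3 → Draw
P4 → Knoll
P5 → Knoll
0 of the 5 go to Basin.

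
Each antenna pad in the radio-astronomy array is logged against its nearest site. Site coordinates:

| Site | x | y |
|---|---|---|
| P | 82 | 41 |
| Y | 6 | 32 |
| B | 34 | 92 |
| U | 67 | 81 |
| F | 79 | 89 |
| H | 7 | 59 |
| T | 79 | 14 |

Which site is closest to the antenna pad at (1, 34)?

Squared distances to each site:
P: 6610.000; Y: 29.000; B: 4453.000; U: 6565.000; F: 9109.000; H: 661.000; T: 6484.000.
Minimum at Y.

Y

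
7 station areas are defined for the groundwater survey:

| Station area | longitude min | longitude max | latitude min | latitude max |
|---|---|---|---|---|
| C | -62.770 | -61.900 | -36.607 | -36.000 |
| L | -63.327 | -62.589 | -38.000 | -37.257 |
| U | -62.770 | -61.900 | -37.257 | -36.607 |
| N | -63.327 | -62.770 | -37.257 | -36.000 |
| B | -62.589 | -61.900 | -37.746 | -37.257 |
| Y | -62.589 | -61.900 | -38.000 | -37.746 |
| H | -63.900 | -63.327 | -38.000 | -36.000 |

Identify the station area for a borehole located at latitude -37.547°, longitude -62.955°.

The point has longitude = -62.955 and latitude = -37.547.
Only L satisfies -63.327 ≤ longitude ≤ -62.589 and -38.000 ≤ latitude ≤ -37.257.

L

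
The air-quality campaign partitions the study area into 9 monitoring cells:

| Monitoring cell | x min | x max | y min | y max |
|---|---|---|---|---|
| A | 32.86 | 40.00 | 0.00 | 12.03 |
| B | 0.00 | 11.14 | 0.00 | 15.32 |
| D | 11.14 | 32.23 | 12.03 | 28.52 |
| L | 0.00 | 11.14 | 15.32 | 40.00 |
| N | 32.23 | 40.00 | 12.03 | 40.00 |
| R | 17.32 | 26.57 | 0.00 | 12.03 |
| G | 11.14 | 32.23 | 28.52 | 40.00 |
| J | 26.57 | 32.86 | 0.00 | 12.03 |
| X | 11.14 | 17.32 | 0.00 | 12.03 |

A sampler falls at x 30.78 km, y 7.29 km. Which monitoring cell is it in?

The point has x = 30.78 and y = 7.29.
Only J satisfies 26.57 ≤ x ≤ 32.86 and 0.00 ≤ y ≤ 12.03.

J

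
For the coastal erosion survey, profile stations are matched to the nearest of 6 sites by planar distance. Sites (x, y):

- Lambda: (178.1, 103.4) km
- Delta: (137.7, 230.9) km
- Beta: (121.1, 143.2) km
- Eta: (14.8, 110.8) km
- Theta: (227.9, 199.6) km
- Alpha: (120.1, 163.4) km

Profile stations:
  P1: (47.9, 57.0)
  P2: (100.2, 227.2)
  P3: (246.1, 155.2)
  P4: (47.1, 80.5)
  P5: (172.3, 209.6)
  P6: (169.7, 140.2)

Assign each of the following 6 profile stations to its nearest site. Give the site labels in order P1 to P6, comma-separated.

P1 → Eta (d²=3990.05)
P2 → Delta (d²=1419.94)
P3 → Theta (d²=2302.60)
P4 → Eta (d²=1961.38)
P5 → Delta (d²=1650.85)
P6 → Lambda (d²=1424.80)

Eta, Delta, Theta, Eta, Delta, Lambda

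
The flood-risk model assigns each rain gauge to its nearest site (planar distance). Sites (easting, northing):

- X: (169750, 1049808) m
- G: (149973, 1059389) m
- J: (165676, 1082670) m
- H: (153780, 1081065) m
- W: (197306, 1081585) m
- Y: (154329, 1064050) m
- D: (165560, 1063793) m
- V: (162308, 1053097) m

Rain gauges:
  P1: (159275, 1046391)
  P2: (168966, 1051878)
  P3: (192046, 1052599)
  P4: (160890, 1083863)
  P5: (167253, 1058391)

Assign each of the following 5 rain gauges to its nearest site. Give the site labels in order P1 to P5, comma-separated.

V, X, X, J, D

P1 → V (d²=54169525.00)
P2 → X (d²=4899556.00)
P3 → X (d²=504901297.00)
P4 → J (d²=24329045.00)
P5 → D (d²=32047853.00)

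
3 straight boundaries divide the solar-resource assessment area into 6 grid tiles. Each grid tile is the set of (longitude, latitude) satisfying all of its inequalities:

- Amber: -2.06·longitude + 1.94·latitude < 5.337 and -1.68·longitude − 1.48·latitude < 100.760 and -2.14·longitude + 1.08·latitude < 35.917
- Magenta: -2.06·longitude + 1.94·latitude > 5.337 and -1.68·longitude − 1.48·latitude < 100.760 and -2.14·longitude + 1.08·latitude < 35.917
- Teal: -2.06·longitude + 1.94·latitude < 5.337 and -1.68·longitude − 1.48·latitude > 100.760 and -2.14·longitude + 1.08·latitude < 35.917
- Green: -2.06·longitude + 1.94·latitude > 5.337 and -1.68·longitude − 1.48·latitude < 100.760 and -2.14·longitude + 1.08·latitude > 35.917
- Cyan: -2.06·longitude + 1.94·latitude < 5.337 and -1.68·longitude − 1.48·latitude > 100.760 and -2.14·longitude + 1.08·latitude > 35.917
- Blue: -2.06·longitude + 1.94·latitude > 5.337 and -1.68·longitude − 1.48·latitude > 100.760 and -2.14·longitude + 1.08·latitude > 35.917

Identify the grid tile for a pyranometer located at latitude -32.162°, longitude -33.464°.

Blue

-2.06·-33.464 + 1.94·-32.162 = 6.542, which is > 5.337
-1.68·-33.464 − 1.48·-32.162 = 103.819, which is > 100.760
-2.14·-33.464 + 1.08·-32.162 = 36.878, which is > 35.917
This sign pattern matches Blue.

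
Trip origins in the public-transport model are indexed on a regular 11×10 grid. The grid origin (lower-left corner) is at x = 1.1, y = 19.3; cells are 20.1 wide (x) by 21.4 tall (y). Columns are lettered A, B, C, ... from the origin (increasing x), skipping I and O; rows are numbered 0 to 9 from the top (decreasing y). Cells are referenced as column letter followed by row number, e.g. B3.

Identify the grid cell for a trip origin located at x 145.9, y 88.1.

H6

Column index: ⌊(145.9 − 1.1) / 20.1⌋ = ⌊7.204⌋ = 7 → column H
Row offset from origin: ⌊(88.1 − 19.3) / 21.4⌋ = ⌊3.215⌋ = 3 → row 6 (counted from top)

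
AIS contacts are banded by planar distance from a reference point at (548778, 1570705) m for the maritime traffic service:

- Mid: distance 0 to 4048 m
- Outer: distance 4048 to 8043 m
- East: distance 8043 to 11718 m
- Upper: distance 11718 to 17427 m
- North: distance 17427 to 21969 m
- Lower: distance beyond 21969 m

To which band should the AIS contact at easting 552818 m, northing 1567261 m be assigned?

Outer

Distance = √((552818−548778)² + (1567261−1570705)²) = √(16321600.000 + 11861136.000) = 5308.741 m.
4048 ≤ 5308.741 < 8043 → Outer.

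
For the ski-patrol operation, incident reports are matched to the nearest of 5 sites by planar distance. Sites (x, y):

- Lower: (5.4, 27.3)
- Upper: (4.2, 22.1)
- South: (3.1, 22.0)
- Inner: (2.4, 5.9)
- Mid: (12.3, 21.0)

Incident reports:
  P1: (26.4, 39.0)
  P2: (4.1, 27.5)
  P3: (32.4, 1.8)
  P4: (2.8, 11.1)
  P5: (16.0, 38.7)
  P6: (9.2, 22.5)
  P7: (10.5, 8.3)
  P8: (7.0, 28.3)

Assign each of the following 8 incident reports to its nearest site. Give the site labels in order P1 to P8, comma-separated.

Mid, Lower, Mid, Inner, Lower, Mid, Inner, Lower

P1 → Mid (d²=522.81)
P2 → Lower (d²=1.73)
P3 → Mid (d²=772.65)
P4 → Inner (d²=27.20)
P5 → Lower (d²=242.32)
P6 → Mid (d²=11.86)
P7 → Inner (d²=71.37)
P8 → Lower (d²=3.56)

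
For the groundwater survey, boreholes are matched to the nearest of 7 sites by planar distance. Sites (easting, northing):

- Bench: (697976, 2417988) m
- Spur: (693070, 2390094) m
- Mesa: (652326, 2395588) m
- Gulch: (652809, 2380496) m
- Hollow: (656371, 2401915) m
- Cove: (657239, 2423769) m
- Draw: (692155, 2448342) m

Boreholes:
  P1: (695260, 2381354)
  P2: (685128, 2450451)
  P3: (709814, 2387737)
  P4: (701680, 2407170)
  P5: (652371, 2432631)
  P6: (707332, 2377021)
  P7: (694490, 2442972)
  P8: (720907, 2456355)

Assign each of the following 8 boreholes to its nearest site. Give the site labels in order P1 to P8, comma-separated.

P1 → Spur (d²=81183700.00)
P2 → Draw (d²=53826610.00)
P3 → Spur (d²=285916985.00)
P4 → Bench (d²=130748740.00)
P5 → Cove (d²=102232468.00)
P6 → Spur (d²=374307973.00)
P7 → Draw (d²=34289125.00)
P8 → Draw (d²=890885673.00)

Spur, Draw, Spur, Bench, Cove, Spur, Draw, Draw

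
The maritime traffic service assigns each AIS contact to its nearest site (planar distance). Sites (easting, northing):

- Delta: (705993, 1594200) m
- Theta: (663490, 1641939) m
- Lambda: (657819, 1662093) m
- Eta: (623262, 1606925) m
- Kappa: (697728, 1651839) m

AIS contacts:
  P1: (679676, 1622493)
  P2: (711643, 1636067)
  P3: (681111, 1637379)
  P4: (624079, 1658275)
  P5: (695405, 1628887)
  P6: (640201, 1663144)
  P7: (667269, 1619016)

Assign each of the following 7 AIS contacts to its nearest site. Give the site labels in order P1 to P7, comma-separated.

Theta, Kappa, Theta, Lambda, Kappa, Lambda, Theta

P1 → Theta (d²=640133512.00)
P2 → Kappa (d²=442383209.00)
P3 → Theta (d²=331293241.00)
P4 → Lambda (d²=1152964724.00)
P5 → Kappa (d²=532190633.00)
P6 → Lambda (d²=311498525.00)
P7 → Theta (d²=539744770.00)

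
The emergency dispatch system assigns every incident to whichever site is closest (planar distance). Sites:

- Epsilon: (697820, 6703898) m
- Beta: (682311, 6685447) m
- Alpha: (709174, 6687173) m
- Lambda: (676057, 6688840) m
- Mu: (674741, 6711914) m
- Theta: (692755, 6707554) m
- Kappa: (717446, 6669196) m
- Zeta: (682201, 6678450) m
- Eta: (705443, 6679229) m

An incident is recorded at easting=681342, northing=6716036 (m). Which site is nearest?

Mu

Squared distances to each site:
Epsilon: 418855528.000; Beta: 936625882.000; Alpha: 1607692993.000; Lambda: 767553641.000; Mu: 60564085.000; Theta: 202200893.000; Kappa: 3497484416.000; Zeta: 1413445277.000; Eta: 1935613450.000.
Minimum at Mu.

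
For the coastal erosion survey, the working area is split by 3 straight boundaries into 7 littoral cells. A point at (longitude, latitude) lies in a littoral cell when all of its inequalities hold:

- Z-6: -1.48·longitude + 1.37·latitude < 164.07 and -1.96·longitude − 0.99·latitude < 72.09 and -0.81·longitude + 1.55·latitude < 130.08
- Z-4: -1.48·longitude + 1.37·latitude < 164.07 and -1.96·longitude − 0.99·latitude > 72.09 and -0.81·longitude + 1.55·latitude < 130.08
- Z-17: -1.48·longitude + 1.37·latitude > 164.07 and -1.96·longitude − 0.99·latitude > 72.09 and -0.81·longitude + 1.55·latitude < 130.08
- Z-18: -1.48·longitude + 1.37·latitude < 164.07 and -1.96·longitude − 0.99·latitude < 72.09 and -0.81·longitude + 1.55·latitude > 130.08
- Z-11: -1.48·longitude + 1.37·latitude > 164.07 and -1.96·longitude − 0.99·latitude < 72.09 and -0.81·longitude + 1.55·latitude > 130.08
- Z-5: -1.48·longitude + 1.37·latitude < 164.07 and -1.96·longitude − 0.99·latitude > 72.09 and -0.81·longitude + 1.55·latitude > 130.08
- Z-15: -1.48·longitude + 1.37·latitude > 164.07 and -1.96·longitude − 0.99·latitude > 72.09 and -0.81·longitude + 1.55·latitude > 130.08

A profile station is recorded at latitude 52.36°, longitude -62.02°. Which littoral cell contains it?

Z-18

-1.48·-62.02 + 1.37·52.36 = 163.523, which is < 164.07
-1.96·-62.02 − 0.99·52.36 = 69.723, which is < 72.09
-0.81·-62.02 + 1.55·52.36 = 131.394, which is > 130.08
This sign pattern matches Z-18.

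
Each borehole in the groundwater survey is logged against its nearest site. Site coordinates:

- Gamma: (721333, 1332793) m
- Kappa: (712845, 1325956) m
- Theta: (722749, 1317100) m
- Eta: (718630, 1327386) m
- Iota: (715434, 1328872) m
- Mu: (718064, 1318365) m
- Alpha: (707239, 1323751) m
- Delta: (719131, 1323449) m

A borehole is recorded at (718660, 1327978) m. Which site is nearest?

Eta

Squared distances to each site:
Gamma: 30329154.000; Kappa: 37902709.000; Theta: 135050805.000; Eta: 351364.000; Iota: 11206312.000; Mu: 92764985.000; Alpha: 148306770.000; Delta: 20733682.000.
Minimum at Eta.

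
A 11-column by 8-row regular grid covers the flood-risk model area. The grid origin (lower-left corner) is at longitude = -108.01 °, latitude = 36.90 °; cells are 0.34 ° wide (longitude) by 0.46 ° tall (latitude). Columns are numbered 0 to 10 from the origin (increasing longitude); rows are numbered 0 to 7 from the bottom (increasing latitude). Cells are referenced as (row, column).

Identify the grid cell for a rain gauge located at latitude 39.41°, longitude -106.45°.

(5, 4)

Column index: ⌊(-106.45 − -108.01) / 0.34⌋ = ⌊4.588⌋ = 4
Row offset from origin: ⌊(39.41 − 36.90) / 0.46⌋ = ⌊5.457⌋ = 5 → row 5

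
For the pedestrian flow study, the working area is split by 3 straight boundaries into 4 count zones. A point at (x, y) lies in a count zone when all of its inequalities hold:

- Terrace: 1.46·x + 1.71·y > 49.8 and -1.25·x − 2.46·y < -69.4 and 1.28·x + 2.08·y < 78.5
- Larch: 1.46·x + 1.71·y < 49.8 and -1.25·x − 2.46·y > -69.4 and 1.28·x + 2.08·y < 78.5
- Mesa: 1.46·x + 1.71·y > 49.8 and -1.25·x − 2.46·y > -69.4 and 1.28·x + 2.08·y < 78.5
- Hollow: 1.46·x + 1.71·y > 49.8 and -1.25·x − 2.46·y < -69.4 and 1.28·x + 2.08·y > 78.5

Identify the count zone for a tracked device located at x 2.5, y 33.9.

Terrace

1.46·2.5 + 1.71·33.9 = 61.619, which is > 49.8
-1.25·2.5 − 2.46·33.9 = -86.519, which is < -69.4
1.28·2.5 + 2.08·33.9 = 73.712, which is < 78.5
This sign pattern matches Terrace.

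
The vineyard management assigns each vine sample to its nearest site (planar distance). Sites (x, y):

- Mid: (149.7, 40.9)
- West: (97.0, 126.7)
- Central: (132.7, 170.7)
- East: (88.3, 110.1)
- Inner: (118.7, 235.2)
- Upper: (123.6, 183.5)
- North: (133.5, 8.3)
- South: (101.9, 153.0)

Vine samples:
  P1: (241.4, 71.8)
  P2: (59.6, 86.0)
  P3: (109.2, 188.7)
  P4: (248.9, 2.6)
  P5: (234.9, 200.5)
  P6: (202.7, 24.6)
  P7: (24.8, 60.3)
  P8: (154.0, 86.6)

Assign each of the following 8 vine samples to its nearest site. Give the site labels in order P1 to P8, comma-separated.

P1 → Mid (d²=9363.70)
P2 → East (d²=1404.50)
P3 → Upper (d²=234.40)
P4 → Mid (d²=11307.53)
P5 → Central (d²=11332.88)
P6 → Mid (d²=3074.69)
P7 → East (d²=6512.29)
P8 → Mid (d²=2106.98)

Mid, East, Upper, Mid, Central, Mid, East, Mid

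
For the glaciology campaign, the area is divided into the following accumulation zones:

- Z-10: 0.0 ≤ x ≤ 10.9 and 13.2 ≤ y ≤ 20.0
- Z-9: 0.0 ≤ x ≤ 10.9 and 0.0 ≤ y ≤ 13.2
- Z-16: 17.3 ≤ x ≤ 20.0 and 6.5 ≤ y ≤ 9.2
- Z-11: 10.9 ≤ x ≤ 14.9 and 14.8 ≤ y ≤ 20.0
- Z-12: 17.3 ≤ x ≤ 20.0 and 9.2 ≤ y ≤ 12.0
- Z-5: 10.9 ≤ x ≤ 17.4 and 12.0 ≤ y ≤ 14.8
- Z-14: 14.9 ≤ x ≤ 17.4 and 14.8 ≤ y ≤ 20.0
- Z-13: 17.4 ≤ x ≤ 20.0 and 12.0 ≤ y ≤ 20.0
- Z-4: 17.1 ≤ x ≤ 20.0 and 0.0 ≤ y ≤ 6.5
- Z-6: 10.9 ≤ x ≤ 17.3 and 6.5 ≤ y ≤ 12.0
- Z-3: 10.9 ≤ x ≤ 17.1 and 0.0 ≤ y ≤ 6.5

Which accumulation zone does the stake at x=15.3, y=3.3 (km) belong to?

The point has x = 15.3 and y = 3.3.
Only Z-3 satisfies 10.9 ≤ x ≤ 17.1 and 0.0 ≤ y ≤ 6.5.

Z-3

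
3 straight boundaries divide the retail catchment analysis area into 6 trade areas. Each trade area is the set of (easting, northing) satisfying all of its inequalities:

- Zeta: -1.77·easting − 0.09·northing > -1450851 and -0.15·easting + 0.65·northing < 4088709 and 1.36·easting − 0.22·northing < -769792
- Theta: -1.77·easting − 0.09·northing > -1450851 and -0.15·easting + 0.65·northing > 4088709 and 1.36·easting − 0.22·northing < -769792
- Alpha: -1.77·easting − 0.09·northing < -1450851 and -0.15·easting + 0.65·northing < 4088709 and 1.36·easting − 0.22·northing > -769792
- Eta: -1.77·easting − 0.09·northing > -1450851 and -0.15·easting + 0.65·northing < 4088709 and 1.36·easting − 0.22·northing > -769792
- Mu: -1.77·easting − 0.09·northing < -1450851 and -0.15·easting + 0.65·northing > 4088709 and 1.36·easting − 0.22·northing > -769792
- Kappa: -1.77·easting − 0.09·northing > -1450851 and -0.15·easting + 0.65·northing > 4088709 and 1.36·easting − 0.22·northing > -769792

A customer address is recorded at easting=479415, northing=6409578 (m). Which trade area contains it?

-1.77·479415 − 0.09·6409578 = -1425426.570, which is > -1450851
-0.15·479415 + 0.65·6409578 = 4094313.450, which is > 4088709
1.36·479415 − 0.22·6409578 = -758102.760, which is > -769792
This sign pattern matches Kappa.

Kappa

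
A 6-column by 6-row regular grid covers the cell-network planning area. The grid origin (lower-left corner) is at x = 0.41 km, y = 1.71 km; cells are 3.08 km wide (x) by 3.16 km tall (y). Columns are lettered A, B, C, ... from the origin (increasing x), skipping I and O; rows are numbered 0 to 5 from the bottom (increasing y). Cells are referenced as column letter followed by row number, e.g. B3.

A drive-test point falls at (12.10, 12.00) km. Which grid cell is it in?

D3

Column index: ⌊(12.10 − 0.41) / 3.08⌋ = ⌊3.795⌋ = 3 → column D
Row offset from origin: ⌊(12.00 − 1.71) / 3.16⌋ = ⌊3.256⌋ = 3 → row 3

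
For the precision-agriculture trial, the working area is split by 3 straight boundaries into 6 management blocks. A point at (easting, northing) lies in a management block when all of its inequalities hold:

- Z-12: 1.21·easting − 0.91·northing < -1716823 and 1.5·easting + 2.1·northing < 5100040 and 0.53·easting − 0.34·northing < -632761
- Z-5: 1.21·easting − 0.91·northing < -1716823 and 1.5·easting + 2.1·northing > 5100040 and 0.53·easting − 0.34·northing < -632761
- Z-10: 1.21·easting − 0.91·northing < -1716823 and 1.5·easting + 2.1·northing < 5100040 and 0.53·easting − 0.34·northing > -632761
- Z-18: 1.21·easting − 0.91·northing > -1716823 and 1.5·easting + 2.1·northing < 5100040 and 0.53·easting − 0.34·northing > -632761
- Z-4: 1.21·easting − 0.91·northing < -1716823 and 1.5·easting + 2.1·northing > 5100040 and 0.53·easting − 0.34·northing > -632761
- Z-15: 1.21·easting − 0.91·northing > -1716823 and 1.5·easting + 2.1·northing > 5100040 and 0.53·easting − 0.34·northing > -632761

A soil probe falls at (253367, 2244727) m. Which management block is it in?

1.21·253367 − 0.91·2244727 = -1736127.500, which is < -1716823
1.5·253367 + 2.1·2244727 = 5093977.200, which is < 5100040
0.53·253367 − 0.34·2244727 = -628922.670, which is > -632761
This sign pattern matches Z-10.

Z-10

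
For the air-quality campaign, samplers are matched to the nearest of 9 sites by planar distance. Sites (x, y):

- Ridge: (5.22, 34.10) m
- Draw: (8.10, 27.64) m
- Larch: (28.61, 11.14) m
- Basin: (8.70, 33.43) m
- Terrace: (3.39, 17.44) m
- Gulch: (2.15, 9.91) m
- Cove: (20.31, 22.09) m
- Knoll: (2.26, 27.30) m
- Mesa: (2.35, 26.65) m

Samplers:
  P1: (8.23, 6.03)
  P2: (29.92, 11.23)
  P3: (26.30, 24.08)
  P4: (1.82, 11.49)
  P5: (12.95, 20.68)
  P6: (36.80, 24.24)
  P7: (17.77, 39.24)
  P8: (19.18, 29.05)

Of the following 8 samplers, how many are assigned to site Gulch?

2

P1 → Gulch
P2 → Larch
P3 → Cove
P4 → Gulch
P5 → Cove
P6 → Larch
P7 → Basin
P8 → Cove
2 of the 8 go to Gulch.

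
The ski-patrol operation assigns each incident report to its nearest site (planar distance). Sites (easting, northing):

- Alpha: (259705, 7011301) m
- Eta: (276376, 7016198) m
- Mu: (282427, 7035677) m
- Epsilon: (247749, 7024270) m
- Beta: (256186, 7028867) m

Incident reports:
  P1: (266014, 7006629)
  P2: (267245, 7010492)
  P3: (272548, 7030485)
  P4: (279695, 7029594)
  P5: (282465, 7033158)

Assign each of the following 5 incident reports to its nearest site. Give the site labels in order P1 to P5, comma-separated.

Alpha, Alpha, Mu, Mu, Mu

P1 → Alpha (d²=61631065.00)
P2 → Alpha (d²=57506081.00)
P3 → Mu (d²=124551505.00)
P4 → Mu (d²=44466713.00)
P5 → Mu (d²=6346805.00)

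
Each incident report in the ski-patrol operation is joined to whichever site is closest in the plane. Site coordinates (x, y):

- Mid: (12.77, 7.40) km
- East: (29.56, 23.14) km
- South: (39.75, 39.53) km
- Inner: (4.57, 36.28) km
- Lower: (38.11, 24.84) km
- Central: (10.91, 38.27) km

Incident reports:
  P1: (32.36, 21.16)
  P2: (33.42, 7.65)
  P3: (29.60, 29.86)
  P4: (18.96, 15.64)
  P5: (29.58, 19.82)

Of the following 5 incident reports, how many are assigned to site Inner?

0

P1 → East
P2 → East
P3 → East
P4 → Mid
P5 → East
0 of the 5 go to Inner.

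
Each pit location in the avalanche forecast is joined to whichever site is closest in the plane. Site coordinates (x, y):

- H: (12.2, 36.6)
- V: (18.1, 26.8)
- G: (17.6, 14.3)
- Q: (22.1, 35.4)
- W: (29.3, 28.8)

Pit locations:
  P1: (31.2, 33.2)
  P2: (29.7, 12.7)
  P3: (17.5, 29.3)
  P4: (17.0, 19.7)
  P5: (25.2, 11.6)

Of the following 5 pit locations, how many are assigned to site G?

P1 → W
P2 → G
P3 → V
P4 → G
P5 → G
3 of the 5 go to G.

3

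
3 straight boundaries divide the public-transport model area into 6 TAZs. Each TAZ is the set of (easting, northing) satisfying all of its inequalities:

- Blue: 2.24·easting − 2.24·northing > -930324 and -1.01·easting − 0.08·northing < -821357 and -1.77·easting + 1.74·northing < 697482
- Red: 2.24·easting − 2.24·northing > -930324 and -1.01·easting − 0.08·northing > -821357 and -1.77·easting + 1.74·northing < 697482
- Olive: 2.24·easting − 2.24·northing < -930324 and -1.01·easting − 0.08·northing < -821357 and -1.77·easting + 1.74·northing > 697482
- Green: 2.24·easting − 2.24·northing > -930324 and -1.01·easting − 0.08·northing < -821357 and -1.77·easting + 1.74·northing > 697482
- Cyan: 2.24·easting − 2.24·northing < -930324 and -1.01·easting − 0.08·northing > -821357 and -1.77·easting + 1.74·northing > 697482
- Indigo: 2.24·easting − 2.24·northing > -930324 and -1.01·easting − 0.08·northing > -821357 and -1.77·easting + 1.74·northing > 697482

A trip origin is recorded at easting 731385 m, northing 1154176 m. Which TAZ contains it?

2.24·731385 − 2.24·1154176 = -947051.840, which is < -930324
-1.01·731385 − 0.08·1154176 = -831032.930, which is < -821357
-1.77·731385 + 1.74·1154176 = 713714.790, which is > 697482
This sign pattern matches Olive.

Olive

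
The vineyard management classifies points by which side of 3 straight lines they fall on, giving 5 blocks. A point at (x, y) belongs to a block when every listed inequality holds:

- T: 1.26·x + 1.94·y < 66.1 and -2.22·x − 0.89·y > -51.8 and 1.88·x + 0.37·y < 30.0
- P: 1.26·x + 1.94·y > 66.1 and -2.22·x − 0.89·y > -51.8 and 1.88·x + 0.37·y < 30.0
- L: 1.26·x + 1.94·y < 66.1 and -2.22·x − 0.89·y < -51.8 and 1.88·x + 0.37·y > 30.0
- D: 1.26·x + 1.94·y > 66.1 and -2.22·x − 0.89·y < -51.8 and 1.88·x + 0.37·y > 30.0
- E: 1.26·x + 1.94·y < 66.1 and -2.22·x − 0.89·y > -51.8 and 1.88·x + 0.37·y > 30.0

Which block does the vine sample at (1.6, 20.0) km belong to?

1.26·1.6 + 1.94·20.0 = 40.816, which is < 66.1
-2.22·1.6 − 0.89·20.0 = -21.352, which is > -51.8
1.88·1.6 + 0.37·20.0 = 10.408, which is < 30.0
This sign pattern matches T.

T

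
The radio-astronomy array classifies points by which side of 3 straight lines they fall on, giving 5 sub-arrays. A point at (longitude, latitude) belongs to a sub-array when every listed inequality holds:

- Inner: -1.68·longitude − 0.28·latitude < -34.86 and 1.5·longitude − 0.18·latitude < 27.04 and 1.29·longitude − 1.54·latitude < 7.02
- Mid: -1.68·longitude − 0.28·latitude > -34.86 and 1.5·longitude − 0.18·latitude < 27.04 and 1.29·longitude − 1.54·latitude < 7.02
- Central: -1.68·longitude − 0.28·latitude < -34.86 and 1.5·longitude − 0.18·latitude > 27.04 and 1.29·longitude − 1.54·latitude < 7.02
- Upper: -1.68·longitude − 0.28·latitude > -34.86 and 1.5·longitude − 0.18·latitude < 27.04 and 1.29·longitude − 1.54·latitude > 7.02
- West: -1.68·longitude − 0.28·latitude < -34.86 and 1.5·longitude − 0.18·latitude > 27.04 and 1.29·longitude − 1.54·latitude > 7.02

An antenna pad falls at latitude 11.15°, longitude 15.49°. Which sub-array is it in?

Mid

-1.68·15.49 − 0.28·11.15 = -29.145, which is > -34.86
1.5·15.49 − 0.18·11.15 = 21.228, which is < 27.04
1.29·15.49 − 1.54·11.15 = 2.811, which is < 7.02
This sign pattern matches Mid.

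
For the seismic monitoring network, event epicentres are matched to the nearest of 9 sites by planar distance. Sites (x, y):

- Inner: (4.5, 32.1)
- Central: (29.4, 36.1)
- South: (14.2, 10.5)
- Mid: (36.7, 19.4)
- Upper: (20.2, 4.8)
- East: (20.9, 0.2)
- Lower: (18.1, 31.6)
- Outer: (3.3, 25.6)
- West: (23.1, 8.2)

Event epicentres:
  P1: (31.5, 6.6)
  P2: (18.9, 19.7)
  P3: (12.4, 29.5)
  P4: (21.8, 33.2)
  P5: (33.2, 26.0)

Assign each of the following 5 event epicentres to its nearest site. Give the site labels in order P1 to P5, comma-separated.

West, South, Lower, Lower, Mid

P1 → West (d²=73.12)
P2 → South (d²=106.73)
P3 → Lower (d²=36.90)
P4 → Lower (d²=16.25)
P5 → Mid (d²=55.81)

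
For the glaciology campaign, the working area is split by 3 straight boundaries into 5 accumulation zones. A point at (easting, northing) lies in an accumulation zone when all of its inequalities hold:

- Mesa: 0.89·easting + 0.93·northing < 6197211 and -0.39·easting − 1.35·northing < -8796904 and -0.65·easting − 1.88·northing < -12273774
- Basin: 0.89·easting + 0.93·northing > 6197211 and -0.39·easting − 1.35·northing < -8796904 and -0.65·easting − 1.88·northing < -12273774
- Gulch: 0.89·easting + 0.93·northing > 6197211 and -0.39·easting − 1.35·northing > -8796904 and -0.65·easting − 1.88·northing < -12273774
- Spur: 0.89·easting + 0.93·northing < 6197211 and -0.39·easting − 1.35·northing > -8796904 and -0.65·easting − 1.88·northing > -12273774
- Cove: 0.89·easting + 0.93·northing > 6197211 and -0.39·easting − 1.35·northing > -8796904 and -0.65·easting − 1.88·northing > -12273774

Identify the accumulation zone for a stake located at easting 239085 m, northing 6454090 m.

Basin

0.89·239085 + 0.93·6454090 = 6215089.350, which is > 6197211
-0.39·239085 − 1.35·6454090 = -8806264.650, which is < -8796904
-0.65·239085 − 1.88·6454090 = -12289094.450, which is < -12273774
This sign pattern matches Basin.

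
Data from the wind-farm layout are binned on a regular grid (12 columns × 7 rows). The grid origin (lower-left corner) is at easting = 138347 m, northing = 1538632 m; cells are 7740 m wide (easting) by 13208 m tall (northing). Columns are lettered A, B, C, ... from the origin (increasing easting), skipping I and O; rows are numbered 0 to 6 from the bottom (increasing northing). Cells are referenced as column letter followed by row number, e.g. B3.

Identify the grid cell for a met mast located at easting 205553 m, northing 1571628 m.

J2

Column index: ⌊(205553 − 138347) / 7740⌋ = ⌊8.683⌋ = 8 → column J
Row offset from origin: ⌊(1571628 − 1538632) / 13208⌋ = ⌊2.498⌋ = 2 → row 2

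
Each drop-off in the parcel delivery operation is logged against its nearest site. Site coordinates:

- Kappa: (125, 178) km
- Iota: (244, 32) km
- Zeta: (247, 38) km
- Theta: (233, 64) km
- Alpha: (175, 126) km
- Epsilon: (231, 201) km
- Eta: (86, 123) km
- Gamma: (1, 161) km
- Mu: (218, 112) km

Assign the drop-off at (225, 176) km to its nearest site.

Epsilon

Squared distances to each site:
Kappa: 10004.000; Iota: 21097.000; Zeta: 19528.000; Theta: 12608.000; Alpha: 5000.000; Epsilon: 661.000; Eta: 22130.000; Gamma: 50401.000; Mu: 4145.000.
Minimum at Epsilon.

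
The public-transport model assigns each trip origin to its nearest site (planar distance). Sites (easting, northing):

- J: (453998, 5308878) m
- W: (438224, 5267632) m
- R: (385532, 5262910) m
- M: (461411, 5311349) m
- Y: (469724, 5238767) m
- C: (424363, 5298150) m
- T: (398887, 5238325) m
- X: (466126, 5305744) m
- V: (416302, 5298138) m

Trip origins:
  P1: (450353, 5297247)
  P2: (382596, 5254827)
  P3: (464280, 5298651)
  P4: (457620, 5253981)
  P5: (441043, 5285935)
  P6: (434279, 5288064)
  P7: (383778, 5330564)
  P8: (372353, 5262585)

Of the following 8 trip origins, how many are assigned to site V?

1

P1 → J
P2 → R
P3 → X
P4 → Y
P5 → W
P6 → C
P7 → V
P8 → R
1 of the 8 goes to V.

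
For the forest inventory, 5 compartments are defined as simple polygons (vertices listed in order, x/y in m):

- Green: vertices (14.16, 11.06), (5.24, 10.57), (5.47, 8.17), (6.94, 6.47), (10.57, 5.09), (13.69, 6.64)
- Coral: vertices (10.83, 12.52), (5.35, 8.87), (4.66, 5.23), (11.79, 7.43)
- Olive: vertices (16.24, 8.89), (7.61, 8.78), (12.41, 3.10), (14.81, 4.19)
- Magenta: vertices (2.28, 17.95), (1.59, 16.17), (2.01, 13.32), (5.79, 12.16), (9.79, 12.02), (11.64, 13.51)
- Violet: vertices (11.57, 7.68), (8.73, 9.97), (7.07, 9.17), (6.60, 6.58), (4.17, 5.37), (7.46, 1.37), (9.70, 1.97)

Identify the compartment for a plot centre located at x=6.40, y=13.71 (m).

Magenta

Cast a ray rightward from (6.40, 13.71). For each polygon, the edges (by vertex number in listed order) whose endpoints lie on opposite sides of y = 13.71, where each meets that height, and whether that is right or left of the point:
Green: no edge straddles that height → 0 crossings.
Coral: no edge straddles that height → 0 crossings.
Olive: no edge straddles that height → 0 crossings.
Magenta: 2–3 at x≈1.953 (left), 6–1 at x≈11.218 (right) → 1 crossing.
Violet: no edge straddles that height → 0 crossings.
Only Magenta has an odd count, so the point is inside Magenta.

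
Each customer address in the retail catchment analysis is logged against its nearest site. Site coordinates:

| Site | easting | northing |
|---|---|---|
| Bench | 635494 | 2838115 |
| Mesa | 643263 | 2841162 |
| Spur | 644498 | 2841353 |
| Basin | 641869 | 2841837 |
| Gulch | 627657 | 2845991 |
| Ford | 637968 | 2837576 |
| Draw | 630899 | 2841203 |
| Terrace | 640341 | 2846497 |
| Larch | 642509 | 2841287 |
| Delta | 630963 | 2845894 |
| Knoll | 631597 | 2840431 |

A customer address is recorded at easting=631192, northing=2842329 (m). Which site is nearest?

Draw

Squared distances to each site:
Bench: 36265000.000; Mesa: 147070930.000; Spur: 178002212.000; Basin: 114240393.000; Gulch: 25906469.000; Ford: 68505185.000; Draw: 1353725.000; Terrace: 101076425.000; Larch: 129160253.000; Delta: 12761666.000; Knoll: 3766429.000.
Minimum at Draw.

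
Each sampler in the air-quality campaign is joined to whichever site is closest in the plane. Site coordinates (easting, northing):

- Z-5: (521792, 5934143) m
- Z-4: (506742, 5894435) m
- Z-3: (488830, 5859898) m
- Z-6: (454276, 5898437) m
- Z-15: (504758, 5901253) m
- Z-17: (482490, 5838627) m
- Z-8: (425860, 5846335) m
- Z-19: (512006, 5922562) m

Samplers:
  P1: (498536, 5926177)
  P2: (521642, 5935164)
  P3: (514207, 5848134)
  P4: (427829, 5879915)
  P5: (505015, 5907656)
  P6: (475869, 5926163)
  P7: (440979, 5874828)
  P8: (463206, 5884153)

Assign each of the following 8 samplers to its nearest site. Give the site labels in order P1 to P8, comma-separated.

Z-19, Z-5, Z-3, Z-6, Z-15, Z-6, Z-6, Z-6

P1 → Z-19 (d²=194509125.00)
P2 → Z-5 (d²=1064941.00)
P3 → Z-3 (d²=782383825.00)
P4 → Z-6 (d²=1042508293.00)
P5 → Z-15 (d²=41064458.00)
P6 → Z-6 (d²=1234988725.00)
P7 → Z-6 (d²=734195090.00)
P8 → Z-6 (d²=283777556.00)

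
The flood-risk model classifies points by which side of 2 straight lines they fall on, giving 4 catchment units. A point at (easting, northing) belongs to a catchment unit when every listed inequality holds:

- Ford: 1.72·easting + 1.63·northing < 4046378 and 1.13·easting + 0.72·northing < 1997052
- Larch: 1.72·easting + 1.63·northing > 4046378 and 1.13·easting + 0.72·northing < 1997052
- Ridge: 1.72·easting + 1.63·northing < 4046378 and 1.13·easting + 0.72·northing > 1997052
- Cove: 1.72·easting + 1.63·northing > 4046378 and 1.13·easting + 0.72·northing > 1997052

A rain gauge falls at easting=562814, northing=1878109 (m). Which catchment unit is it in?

1.72·562814 + 1.63·1878109 = 4029357.750, which is < 4046378
1.13·562814 + 0.72·1878109 = 1988218.300, which is < 1997052
This sign pattern matches Ford.

Ford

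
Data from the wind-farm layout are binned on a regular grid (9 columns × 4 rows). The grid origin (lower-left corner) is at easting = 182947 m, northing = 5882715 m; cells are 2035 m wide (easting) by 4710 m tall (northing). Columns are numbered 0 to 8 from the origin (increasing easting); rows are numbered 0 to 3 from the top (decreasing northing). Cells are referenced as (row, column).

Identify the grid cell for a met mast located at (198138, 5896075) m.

Column index: ⌊(198138 − 182947) / 2035⌋ = ⌊7.465⌋ = 7
Row offset from origin: ⌊(5896075 − 5882715) / 4710⌋ = ⌊2.837⌋ = 2 → row 1 (counted from top)

(1, 7)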